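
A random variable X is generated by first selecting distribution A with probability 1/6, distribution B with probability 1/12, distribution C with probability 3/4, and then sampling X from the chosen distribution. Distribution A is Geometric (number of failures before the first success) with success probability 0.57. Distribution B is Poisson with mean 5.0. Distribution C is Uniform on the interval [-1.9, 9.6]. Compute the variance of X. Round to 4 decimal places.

Per component, A: μ=0.754386, E[X²]=1.89258; B: μ=5, E[X²]=30; C: μ=3.85, E[X²]=25.8433.
E[X] = 0.166667·0.754386 + 0.0833333·5 + 0.75·3.85 = 3.4299.
E[X²] = 0.166667·1.89258 + 0.0833333·30 + 0.75·25.8433 = 22.1979.
Var(X) = E[X²] − (E[X])² = 22.1979 − 11.7642 = 10.4337.

10.4337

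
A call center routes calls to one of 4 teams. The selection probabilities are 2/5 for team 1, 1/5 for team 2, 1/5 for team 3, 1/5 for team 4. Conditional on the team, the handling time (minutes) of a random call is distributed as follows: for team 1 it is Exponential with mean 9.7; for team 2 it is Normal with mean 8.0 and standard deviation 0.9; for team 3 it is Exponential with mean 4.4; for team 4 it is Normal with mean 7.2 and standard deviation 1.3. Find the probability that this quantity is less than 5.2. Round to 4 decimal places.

Conditional on each team, P(X < 5.2): 1: 0.414964; 2: 0.000931924; 3: 0.693279; 4: 0.0619679.
By total probability, P(X < 5.2) = 0.4·0.414964 + 0.2·0.000931924 + 0.2·0.693279 + 0.2·0.0619679 = 0.317222.

0.3172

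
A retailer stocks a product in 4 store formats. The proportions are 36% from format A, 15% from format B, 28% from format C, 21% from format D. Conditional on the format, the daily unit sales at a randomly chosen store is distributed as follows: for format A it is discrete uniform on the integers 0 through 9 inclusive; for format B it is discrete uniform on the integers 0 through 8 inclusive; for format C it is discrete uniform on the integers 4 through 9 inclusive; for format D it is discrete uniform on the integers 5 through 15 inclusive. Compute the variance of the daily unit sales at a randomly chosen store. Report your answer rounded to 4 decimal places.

Per component, A: μ=4.5, E[X²]=28.5; B: μ=4, E[X²]=22.6667; C: μ=6.5, E[X²]=45.1667; D: μ=10, E[X²]=110.
E[X] = 0.36·4.5 + 0.15·4 + 0.28·6.5 + 0.21·10 = 6.14.
E[X²] = 0.36·28.5 + 0.15·22.6667 + 0.28·45.1667 + 0.21·110 = 49.4067.
Var(X) = E[X²] − (E[X])² = 49.4067 − 37.6996 = 11.7071.

11.7071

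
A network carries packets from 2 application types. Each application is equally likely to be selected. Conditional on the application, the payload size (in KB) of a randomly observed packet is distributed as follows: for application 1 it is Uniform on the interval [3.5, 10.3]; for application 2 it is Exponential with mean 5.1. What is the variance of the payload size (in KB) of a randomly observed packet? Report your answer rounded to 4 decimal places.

15.7417

Per component, 1: μ=6.9, E[X²]=51.4633; 2: μ=5.1, E[X²]=52.02.
E[X] = 0.5·6.9 + 0.5·5.1 = 6.
E[X²] = 0.5·51.4633 + 0.5·52.02 = 51.7417.
Var(X) = E[X²] − (E[X])² = 51.7417 − 36 = 15.7417.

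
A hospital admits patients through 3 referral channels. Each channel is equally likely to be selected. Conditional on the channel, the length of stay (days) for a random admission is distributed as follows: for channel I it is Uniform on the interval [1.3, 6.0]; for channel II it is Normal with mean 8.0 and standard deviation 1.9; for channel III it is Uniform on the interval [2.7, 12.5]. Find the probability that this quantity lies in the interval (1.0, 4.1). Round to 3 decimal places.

0.253

Conditional on each channel, P(1.0 < X < 4.1): I: 0.595745; II: 0.0199395; III: 0.142857.
By total probability, P(1.0 < X < 4.1) = 0.333333·0.595745 + 0.333333·0.0199395 + 0.333333·0.142857 = 0.252847.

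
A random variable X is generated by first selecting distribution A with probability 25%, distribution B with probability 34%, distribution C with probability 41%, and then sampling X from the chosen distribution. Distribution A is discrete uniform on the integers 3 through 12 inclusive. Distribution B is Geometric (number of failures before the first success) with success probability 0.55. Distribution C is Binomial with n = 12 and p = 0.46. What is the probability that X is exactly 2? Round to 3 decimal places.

Conditional on each component, P(X = 2): A: 0; B: 0.111375; C: 0.029444.
By total probability, P(X = 2) = 0.25·0 + 0.34·0.111375 + 0.41·0.029444 = 0.0499396.

0.050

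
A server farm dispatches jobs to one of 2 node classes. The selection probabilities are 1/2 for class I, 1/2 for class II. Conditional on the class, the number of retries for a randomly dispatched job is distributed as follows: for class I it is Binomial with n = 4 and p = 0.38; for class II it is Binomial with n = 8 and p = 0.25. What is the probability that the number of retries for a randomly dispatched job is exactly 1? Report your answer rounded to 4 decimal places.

Conditional on each class, P(X = 1): I: 0.362259; II: 0.266968.
By total probability, P(X = 1) = 0.5·0.362259 + 0.5·0.266968 = 0.314613.

0.3146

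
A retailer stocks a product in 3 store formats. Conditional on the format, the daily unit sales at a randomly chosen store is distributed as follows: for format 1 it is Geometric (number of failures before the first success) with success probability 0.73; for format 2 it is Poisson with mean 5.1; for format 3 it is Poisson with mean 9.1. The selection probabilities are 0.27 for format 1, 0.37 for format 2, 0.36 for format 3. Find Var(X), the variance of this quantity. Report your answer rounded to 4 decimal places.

Per component, 1: μ=0.369863, E[X²]=0.64346; 2: μ=5.1, E[X²]=31.11; 3: μ=9.1, E[X²]=91.91.
E[X] = 0.27·0.369863 + 0.37·5.1 + 0.36·9.1 = 5.26286.
E[X²] = 0.27·0.64346 + 0.37·31.11 + 0.36·91.91 = 44.772.
Var(X) = E[X²] − (E[X])² = 44.772 − 27.6977 = 17.0743.

17.0743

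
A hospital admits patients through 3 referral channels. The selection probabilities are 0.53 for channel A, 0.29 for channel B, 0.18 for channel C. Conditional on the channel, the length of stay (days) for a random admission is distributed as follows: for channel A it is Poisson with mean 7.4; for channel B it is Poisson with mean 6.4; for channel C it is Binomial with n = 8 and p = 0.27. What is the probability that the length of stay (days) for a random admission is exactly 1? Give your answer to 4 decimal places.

0.0484

Conditional on each channel, P(X = 1): A: 0.00452327; B: 0.010634; C: 0.238624.
By total probability, P(X = 1) = 0.53·0.00452327 + 0.29·0.010634 + 0.18·0.238624 = 0.0484335.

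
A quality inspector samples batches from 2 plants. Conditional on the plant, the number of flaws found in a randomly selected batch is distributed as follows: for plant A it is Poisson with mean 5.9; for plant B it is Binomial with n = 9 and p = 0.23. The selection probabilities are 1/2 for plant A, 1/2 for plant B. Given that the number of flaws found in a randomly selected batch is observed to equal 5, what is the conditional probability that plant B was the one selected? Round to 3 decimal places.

Likelihoods P(X=5 | ·): A: 0.163208; B: 0.0285084.
Posterior ∝ prior × likelihood. Numerator for B: 0.5·0.0285084 = 0.0142542.
Normalizing constant: 0.5·0.163208 + 0.5·0.0285084 = 0.0958582.
P(B | observation) = 0.0142542 / 0.0958582 = 0.148701.

0.149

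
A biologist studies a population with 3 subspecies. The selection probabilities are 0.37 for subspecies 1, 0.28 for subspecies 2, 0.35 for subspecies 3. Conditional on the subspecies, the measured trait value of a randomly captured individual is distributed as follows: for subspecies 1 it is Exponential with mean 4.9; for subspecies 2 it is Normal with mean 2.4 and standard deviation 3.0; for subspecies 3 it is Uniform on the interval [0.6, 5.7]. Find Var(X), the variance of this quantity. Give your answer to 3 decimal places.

13.262

Per component, 1: μ=4.9, E[X²]=48.02; 2: μ=2.4, E[X²]=14.76; 3: μ=3.15, E[X²]=12.09.
E[X] = 0.37·4.9 + 0.28·2.4 + 0.35·3.15 = 3.5875.
E[X²] = 0.37·48.02 + 0.28·14.76 + 0.35·12.09 = 26.1317.
Var(X) = E[X²] − (E[X])² = 26.1317 − 12.8702 = 13.2615.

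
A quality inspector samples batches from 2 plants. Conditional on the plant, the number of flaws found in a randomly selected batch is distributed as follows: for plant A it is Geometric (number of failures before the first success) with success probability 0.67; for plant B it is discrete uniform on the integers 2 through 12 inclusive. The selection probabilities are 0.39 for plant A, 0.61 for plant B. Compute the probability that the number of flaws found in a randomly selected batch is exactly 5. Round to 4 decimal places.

Conditional on each plant, P(X = 5): A: 0.00262207; B: 0.0909091.
By total probability, P(X = 5) = 0.39·0.00262207 + 0.61·0.0909091 = 0.0564772.

0.0565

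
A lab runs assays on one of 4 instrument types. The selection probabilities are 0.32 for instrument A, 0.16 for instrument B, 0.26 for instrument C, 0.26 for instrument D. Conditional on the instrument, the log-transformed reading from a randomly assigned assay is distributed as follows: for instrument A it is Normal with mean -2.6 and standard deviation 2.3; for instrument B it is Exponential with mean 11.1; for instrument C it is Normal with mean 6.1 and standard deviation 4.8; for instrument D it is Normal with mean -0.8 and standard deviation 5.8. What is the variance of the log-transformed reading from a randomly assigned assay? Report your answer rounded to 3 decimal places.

62.469

Per component, A: μ=-2.6, E[X²]=12.05; B: μ=11.1, E[X²]=246.42; C: μ=6.1, E[X²]=60.25; D: μ=-0.8, E[X²]=34.28.
E[X] = 0.32·-2.6 + 0.16·11.1 + 0.26·6.1 + 0.26·-0.8 = 2.322.
E[X²] = 0.32·12.05 + 0.16·246.42 + 0.26·60.25 + 0.26·34.28 = 67.861.
Var(X) = E[X²] − (E[X])² = 67.861 − 5.39168 = 62.4693.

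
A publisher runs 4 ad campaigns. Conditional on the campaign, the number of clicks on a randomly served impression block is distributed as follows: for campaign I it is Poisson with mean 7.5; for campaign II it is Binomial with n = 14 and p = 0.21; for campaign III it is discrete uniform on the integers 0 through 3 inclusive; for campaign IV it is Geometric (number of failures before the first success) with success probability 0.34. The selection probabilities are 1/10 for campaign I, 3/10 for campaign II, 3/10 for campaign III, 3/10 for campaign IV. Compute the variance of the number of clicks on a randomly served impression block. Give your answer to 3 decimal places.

Per component, I: μ=7.5, E[X²]=63.75; II: μ=2.94, E[X²]=10.9662; III: μ=1.5, E[X²]=3.5; IV: μ=1.94118, E[X²]=9.47751.
E[X] = 0.1·7.5 + 0.3·2.94 + 0.3·1.5 + 0.3·1.94118 = 2.66435.
E[X²] = 0.1·63.75 + 0.3·10.9662 + 0.3·3.5 + 0.3·9.47751 = 13.5581.
Var(X) = E[X²] − (E[X])² = 13.5581 − 7.09878 = 6.45934.

6.459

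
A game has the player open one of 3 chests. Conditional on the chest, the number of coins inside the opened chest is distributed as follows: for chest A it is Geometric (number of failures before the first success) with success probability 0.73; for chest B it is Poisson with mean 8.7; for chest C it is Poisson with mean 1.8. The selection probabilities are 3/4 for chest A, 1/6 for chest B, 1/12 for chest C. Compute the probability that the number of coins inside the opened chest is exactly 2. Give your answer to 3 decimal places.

0.063

Conditional on each chest, P(X = 2): A: 0.053217; B: 0.00630444; C: 0.267784.
By total probability, P(X = 2) = 0.75·0.053217 + 0.166667·0.00630444 + 0.0833333·0.267784 = 0.0632788.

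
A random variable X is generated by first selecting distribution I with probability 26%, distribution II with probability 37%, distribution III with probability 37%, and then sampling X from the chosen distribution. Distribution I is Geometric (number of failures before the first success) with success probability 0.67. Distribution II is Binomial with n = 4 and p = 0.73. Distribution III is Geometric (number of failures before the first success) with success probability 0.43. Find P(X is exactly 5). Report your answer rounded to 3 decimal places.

Conditional on each component, P(X = 5): I: 0.00262207; II: 0; III: 0.0258728.
By total probability, P(X = 5) = 0.26·0.00262207 + 0.37·0 + 0.37·0.0258728 = 0.0102547.

0.010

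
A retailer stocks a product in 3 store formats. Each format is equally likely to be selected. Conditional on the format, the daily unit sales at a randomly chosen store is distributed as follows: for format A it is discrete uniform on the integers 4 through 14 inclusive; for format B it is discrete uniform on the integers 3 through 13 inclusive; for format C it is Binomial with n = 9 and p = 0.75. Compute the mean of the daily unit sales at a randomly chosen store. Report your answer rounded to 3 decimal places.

7.917

Component means — A: 9; B: 8; C: 6.75.
E[X] = 0.333333·9 + 0.333333·8 + 0.333333·6.75 = 7.91667.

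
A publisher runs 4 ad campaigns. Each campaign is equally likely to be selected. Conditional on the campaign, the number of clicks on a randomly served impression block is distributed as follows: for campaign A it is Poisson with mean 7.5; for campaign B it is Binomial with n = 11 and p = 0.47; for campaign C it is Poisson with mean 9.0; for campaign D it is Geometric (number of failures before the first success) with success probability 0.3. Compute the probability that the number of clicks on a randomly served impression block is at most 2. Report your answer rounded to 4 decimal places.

0.1834

Conditional on each campaign, P(X ≤ 2): A: 0.0202567; B: 0.0500591; C: 0.0062322; D: 0.657.
By total probability, P(X ≤ 2) = 0.25·0.0202567 + 0.25·0.0500591 + 0.25·0.0062322 + 0.25·0.657 = 0.183387.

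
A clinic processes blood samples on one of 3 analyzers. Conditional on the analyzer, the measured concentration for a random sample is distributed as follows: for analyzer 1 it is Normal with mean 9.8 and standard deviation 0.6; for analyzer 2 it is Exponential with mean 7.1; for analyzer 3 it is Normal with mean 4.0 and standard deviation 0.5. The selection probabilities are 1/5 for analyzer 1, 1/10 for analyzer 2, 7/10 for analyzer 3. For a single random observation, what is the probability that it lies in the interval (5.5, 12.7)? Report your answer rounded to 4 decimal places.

0.2303

Conditional on each analyzer, P(5.5 < X < 12.7): 1: 0.999999; 2: 0.293694; 3: 0.0013499.
By total probability, P(5.5 < X < 12.7) = 0.2·0.999999 + 0.1·0.293694 + 0.7·0.0013499 = 0.230314.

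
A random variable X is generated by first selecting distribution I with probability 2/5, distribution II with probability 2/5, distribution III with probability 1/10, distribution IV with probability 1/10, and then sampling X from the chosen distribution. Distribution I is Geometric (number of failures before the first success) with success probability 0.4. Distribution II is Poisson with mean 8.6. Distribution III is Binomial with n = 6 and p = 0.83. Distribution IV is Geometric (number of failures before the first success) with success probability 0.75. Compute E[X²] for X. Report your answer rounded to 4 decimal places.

For each component E[X²] = Var + (mean)², giving I: 6; II: 82.56; III: 25.647; IV: 0.555556.
Overall E[X²] = 0.4·6 + 0.4·82.56 + 0.1·25.647 + 0.1·0.555556 = 38.0443.

38.0443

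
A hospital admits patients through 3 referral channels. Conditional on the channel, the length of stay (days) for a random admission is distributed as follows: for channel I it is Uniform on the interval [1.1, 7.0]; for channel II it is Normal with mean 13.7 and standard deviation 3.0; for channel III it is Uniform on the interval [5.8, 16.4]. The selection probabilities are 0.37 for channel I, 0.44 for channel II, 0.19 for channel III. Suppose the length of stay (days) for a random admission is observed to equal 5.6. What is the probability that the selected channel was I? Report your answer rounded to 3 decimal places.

0.976

Likelihoods f(5.6 | ·): I: 0.169492; II: 0.00347364; III: 0.
Posterior ∝ prior × likelihood. Numerator for I: 0.37·0.169492 = 0.0627119.
Normalizing constant: 0.37·0.169492 + 0.44·0.00347364 + 0.19·0 = 0.0642403.
P(I | observation) = 0.0627119 / 0.0642403 = 0.976208.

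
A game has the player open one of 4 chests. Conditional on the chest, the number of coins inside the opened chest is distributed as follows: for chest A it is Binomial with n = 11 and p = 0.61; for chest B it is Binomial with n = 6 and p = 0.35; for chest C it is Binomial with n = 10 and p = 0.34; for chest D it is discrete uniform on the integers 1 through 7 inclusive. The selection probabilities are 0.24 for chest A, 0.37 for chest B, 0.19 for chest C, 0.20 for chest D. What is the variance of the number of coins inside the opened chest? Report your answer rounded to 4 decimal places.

Per component, A: μ=6.71, E[X²]=47.641; B: μ=2.1, E[X²]=5.775; C: μ=3.4, E[X²]=13.804; D: μ=4, E[X²]=20.
E[X] = 0.24·6.71 + 0.37·2.1 + 0.19·3.4 + 0.2·4 = 3.8334.
E[X²] = 0.24·47.641 + 0.37·5.775 + 0.19·13.804 + 0.2·20 = 20.1933.
Var(X) = E[X²] − (E[X])² = 20.1933 − 14.695 = 5.49839.

5.4984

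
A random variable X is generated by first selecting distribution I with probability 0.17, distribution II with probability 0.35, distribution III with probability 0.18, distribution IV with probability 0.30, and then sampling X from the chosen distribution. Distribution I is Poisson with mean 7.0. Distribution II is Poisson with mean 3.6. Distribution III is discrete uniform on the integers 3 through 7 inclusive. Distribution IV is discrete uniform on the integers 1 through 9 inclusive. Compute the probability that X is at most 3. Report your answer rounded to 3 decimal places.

0.330

Conditional on each component, P(X ≤ 3): I: 0.0817654; II: 0.515216; III: 0.2; IV: 0.333333.
By total probability, P(X ≤ 3) = 0.17·0.0817654 + 0.35·0.515216 + 0.18·0.2 + 0.3·0.333333 = 0.330226.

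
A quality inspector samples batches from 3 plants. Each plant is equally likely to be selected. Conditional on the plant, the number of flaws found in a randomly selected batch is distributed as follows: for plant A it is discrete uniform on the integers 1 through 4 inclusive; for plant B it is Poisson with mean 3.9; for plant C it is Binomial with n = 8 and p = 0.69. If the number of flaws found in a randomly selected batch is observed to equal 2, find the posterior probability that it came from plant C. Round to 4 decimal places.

0.0285

Likelihoods P(X=2 | ·): A: 0.25; B: 0.15394; C: 0.0118311.
Posterior ∝ prior × likelihood. Numerator for C: 0.333333·0.0118311 = 0.00394371.
Normalizing constant: 0.333333·0.25 + 0.333333·0.15394 + 0.333333·0.0118311 = 0.13859.
P(C | observation) = 0.00394371 / 0.13859 = 0.0284559.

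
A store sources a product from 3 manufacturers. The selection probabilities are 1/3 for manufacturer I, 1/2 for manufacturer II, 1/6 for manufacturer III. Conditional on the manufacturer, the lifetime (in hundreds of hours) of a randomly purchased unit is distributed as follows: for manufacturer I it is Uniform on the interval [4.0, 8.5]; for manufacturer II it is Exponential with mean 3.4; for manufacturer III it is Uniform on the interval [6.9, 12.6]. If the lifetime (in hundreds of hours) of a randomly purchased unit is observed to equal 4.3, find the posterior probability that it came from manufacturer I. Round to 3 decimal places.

0.641

Likelihoods f(4.3 | ·): I: 0.222222; II: 0.083036; III: 0.
Posterior ∝ prior × likelihood. Numerator for I: 0.333333·0.222222 = 0.0740741.
Normalizing constant: 0.333333·0.222222 + 0.5·0.083036 + 0.166667·0 = 0.115592.
P(I | observation) = 0.0740741 / 0.115592 = 0.640823.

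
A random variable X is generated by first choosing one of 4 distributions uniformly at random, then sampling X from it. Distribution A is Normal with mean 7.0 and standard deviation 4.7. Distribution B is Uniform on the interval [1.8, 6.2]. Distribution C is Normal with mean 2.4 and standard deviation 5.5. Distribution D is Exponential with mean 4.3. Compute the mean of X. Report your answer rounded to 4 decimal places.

Component means — A: 7; B: 4; C: 2.4; D: 4.3.
E[X] = 0.25·7 + 0.25·4 + 0.25·2.4 + 0.25·4.3 = 4.425.

4.4250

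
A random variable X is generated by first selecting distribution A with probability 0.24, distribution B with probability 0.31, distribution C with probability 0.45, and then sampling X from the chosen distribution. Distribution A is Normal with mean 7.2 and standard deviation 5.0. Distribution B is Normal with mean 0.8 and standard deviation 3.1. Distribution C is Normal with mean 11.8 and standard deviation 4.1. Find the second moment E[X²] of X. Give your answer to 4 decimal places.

91.8416

For each component E[X²] = Var + (mean)², giving A: 76.84; B: 10.25; C: 156.05.
Overall E[X²] = 0.24·76.84 + 0.31·10.25 + 0.45·156.05 = 91.8416.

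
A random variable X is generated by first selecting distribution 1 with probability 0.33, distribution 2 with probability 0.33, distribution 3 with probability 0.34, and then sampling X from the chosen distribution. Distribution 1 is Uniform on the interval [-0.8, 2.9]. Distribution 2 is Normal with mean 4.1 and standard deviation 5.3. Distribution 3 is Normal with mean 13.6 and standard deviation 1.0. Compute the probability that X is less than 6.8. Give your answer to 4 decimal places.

Conditional on each component, P(X < 6.8): 1: 1; 2: 0.694776; 3: 5.23098e-12.
By total probability, P(X < 6.8) = 0.33·1 + 0.33·0.694776 + 0.34·5.23098e-12 = 0.559276.

0.5593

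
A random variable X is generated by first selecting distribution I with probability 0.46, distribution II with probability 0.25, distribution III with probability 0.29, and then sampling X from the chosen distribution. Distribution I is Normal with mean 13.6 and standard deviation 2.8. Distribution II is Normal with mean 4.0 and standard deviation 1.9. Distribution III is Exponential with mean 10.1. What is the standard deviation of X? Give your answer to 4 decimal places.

Per component, I: μ=13.6, E[X²]=192.8; II: μ=4, E[X²]=19.61; III: μ=10.1, E[X²]=204.02.
E[X] = 0.46·13.6 + 0.25·4 + 0.29·10.1 = 10.185.
E[X²] = 0.46·192.8 + 0.25·19.61 + 0.29·204.02 = 152.756.
Var(X) = E[X²] − (E[X])² = 152.756 − 103.734 = 49.0221.
SD(X) = √49.0221 = 7.00158.

7.0016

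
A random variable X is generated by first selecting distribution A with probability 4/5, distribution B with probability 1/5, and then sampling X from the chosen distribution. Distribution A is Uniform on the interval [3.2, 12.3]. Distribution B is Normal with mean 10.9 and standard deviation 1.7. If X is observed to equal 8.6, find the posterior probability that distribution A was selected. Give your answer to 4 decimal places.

0.8239

Likelihoods f(8.6 | ·): A: 0.10989; B: 0.0939689.
Posterior ∝ prior × likelihood. Numerator for A: 0.8·0.10989 = 0.0879121.
Normalizing constant: 0.8·0.10989 + 0.2·0.0939689 = 0.106706.
P(A | observation) = 0.0879121 / 0.106706 = 0.823873.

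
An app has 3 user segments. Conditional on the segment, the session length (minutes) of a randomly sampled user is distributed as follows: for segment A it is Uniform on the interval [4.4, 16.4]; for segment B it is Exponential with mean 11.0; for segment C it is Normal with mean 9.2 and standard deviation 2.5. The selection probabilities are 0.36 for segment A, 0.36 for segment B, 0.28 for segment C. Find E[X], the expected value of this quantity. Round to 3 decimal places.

10.280

Component means — A: 10.4; B: 11; C: 9.2.
E[X] = 0.36·10.4 + 0.36·11 + 0.28·9.2 = 10.28.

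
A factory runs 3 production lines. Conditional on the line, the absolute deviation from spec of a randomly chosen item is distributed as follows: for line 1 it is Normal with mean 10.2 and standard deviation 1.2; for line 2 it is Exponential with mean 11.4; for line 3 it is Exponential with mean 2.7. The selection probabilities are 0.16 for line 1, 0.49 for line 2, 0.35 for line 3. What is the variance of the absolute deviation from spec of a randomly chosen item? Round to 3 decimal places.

Per component, 1: μ=10.2, E[X²]=105.48; 2: μ=11.4, E[X²]=259.92; 3: μ=2.7, E[X²]=14.58.
E[X] = 0.16·10.2 + 0.49·11.4 + 0.35·2.7 = 8.163.
E[X²] = 0.16·105.48 + 0.49·259.92 + 0.35·14.58 = 149.341.
Var(X) = E[X²] − (E[X])² = 149.341 − 66.6346 = 82.706.

82.706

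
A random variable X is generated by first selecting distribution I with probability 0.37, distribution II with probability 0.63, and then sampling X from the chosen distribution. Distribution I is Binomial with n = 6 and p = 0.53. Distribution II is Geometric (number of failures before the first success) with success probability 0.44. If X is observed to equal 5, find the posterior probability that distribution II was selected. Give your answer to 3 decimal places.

Likelihoods P(X=5 | ·): I: 0.117931; II: 0.0242322.
Posterior ∝ prior × likelihood. Numerator for II: 0.63·0.0242322 = 0.0152663.
Normalizing constant: 0.37·0.117931 + 0.63·0.0242322 = 0.0589008.
P(II | observation) = 0.0152663 / 0.0589008 = 0.259186.

0.259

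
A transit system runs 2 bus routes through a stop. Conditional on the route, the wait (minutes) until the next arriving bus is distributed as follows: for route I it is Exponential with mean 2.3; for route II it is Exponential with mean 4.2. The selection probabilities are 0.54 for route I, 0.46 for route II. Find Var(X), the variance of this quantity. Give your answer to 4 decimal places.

11.8677

Per component, I: μ=2.3, E[X²]=10.58; II: μ=4.2, E[X²]=35.28.
E[X] = 0.54·2.3 + 0.46·4.2 = 3.174.
E[X²] = 0.54·10.58 + 0.46·35.28 = 21.942.
Var(X) = E[X²] − (E[X])² = 21.942 − 10.0743 = 11.8677.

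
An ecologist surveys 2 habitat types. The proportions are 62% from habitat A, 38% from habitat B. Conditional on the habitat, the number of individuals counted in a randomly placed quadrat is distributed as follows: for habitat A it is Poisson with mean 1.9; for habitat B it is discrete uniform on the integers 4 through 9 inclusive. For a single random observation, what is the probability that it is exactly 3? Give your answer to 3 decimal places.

Conditional on each habitat, P(X = 3): A: 0.170982; B: 0.
By total probability, P(X = 3) = 0.62·0.170982 + 0.38·0 = 0.106009.

0.106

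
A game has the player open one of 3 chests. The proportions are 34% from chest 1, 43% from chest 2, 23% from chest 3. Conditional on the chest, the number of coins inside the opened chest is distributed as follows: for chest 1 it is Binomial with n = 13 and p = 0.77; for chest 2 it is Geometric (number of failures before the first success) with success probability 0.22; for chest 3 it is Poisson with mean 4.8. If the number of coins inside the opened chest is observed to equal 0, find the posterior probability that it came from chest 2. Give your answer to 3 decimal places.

0.980

Likelihoods P(X=0 | ·): 1: 5.04036e-09; 2: 0.22; 3: 0.00822975.
Posterior ∝ prior × likelihood. Numerator for 2: 0.43·0.22 = 0.0946.
Normalizing constant: 0.34·5.04036e-09 + 0.43·0.22 + 0.23·0.00822975 = 0.0964928.
P(2 | observation) = 0.0946 / 0.0964928 = 0.980384.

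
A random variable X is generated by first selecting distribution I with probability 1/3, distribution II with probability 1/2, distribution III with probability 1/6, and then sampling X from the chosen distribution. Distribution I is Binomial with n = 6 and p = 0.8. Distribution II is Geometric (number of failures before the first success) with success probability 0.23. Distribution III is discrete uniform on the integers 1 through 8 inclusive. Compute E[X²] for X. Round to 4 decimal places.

For each component E[X²] = Var + (mean)², giving I: 24; II: 25.7637; III: 25.5.
Overall E[X²] = 0.333333·24 + 0.5·25.7637 + 0.166667·25.5 = 25.1319.

25.1319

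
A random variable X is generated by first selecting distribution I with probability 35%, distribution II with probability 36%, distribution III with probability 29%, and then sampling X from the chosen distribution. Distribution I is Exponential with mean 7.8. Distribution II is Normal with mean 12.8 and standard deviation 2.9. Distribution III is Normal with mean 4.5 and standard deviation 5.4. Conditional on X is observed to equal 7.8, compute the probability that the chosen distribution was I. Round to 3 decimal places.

0.363

Likelihoods f(7.8 | ·): I: 0.047164; II: 0.0311178; III: 0.0612945.
Posterior ∝ prior × likelihood. Numerator for I: 0.35·0.047164 = 0.0165074.
Normalizing constant: 0.35·0.047164 + 0.36·0.0311178 + 0.29·0.0612945 = 0.0454852.
P(I | observation) = 0.0165074 / 0.0454852 = 0.362918.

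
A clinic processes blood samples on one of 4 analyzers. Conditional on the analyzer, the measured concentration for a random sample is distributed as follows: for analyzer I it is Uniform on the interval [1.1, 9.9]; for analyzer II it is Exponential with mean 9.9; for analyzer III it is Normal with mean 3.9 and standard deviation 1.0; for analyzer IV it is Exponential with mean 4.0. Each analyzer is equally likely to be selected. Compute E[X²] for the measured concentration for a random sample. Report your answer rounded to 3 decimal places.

For each component E[X²] = Var + (mean)², giving I: 36.7033; II: 196.02; III: 16.21; IV: 32.
Overall E[X²] = 0.25·36.7033 + 0.25·196.02 + 0.25·16.21 + 0.25·32 = 70.2333.

70.233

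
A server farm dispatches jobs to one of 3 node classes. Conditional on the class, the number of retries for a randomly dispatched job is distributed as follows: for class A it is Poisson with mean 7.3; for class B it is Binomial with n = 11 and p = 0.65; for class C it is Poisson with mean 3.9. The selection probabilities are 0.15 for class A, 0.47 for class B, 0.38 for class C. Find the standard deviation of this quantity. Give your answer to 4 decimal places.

2.5100

Per component, A: μ=7.3, E[X²]=60.59; B: μ=7.15, E[X²]=53.625; C: μ=3.9, E[X²]=19.11.
E[X] = 0.15·7.3 + 0.47·7.15 + 0.38·3.9 = 5.9375.
E[X²] = 0.15·60.59 + 0.47·53.625 + 0.38·19.11 = 41.554.
Var(X) = E[X²] − (E[X])² = 41.554 − 35.2539 = 6.30014.
SD(X) = √6.30014 = 2.51001.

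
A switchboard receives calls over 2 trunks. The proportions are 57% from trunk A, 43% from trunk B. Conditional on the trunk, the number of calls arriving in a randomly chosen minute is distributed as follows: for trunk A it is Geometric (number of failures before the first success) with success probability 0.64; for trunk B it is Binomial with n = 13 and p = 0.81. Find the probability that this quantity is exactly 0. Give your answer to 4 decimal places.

Conditional on each trunk, P(X = 0): A: 0.64; B: 4.2053e-10.
By total probability, P(X = 0) = 0.57·0.64 + 0.43·4.2053e-10 = 0.3648.

0.3648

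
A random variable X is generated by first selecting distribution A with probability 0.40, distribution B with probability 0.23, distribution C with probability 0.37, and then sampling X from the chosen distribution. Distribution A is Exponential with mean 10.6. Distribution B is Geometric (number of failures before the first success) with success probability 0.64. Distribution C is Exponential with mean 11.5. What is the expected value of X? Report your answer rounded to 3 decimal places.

Component means — A: 10.6; B: 0.5625; C: 11.5.
E[X] = 0.4·10.6 + 0.23·0.5625 + 0.37·11.5 = 8.62438.

8.624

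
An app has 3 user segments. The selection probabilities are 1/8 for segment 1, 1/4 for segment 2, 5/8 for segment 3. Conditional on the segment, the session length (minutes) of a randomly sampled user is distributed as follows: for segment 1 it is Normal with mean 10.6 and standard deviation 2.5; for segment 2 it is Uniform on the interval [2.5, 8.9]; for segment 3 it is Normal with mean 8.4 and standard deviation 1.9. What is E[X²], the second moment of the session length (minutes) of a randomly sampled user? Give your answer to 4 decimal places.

70.1583

For each component E[X²] = Var + (mean)², giving 1: 118.61; 2: 35.9033; 3: 74.17.
Overall E[X²] = 0.125·118.61 + 0.25·35.9033 + 0.625·74.17 = 70.1583.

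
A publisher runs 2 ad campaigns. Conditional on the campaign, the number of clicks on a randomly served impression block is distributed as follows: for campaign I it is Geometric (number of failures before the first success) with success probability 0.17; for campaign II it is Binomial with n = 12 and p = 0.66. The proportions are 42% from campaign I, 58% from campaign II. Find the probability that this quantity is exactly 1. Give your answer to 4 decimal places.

Conditional on each campaign, P(X = 1): I: 0.1411; II: 5.55896e-05.
By total probability, P(X = 1) = 0.42·0.1411 + 0.58·5.55896e-05 = 0.0592942.

0.0593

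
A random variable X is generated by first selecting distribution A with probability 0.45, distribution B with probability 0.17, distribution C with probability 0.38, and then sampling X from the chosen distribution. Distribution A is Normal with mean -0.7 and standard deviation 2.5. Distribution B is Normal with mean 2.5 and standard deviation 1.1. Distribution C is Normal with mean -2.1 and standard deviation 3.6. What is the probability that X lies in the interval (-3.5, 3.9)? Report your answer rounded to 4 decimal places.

Conditional on each component, P(-3.5 < X < 3.9): A: 0.835759; B: 0.898443; C: 0.60353.
By total probability, P(-3.5 < X < 3.9) = 0.45·0.835759 + 0.17·0.898443 + 0.38·0.60353 = 0.758168.

0.7582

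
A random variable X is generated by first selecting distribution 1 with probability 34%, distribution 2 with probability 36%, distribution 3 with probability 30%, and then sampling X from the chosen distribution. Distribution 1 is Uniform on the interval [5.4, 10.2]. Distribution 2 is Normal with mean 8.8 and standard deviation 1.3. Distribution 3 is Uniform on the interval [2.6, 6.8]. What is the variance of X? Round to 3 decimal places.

Per component, 1: μ=7.8, E[X²]=62.76; 2: μ=8.8, E[X²]=79.13; 3: μ=4.7, E[X²]=23.56.
E[X] = 0.34·7.8 + 0.36·8.8 + 0.3·4.7 = 7.23.
E[X²] = 0.34·62.76 + 0.36·79.13 + 0.3·23.56 = 56.8932.
Var(X) = E[X²] − (E[X])² = 56.8932 − 52.2729 = 4.6203.

4.620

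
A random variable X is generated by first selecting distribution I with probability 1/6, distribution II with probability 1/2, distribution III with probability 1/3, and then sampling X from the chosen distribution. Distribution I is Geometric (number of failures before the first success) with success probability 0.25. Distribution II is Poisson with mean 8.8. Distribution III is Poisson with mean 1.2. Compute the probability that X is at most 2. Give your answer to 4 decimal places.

Conditional on each component, P(X ≤ 2): I: 0.578125; II: 0.00731357; III: 0.879487.
By total probability, P(X ≤ 2) = 0.166667·0.578125 + 0.5·0.00731357 + 0.333333·0.879487 = 0.393173.

0.3932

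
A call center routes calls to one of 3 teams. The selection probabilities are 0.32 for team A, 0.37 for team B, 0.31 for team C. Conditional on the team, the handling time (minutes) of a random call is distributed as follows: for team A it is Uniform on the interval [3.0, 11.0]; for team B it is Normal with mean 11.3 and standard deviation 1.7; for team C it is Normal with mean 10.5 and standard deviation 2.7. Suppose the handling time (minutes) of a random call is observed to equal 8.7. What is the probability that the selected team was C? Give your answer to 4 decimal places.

Likelihoods f(8.7 | ·): A: 0.125; B: 0.0728672; C: 0.118314.
Posterior ∝ prior × likelihood. Numerator for C: 0.31·0.118314 = 0.0366774.
Normalizing constant: 0.32·0.125 + 0.37·0.0728672 + 0.31·0.118314 = 0.103638.
P(C | observation) = 0.0366774 / 0.103638 = 0.353898.

0.3539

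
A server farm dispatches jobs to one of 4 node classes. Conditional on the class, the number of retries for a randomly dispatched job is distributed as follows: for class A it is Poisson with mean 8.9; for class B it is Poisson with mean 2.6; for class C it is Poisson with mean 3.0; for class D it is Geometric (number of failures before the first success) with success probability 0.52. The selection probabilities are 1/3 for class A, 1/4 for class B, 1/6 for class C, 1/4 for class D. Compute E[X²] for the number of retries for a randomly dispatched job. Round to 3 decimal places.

For each component E[X²] = Var + (mean)², giving A: 88.11; B: 9.36; C: 12; D: 2.62722.
Overall E[X²] = 0.333333·88.11 + 0.25·9.36 + 0.166667·12 + 0.25·2.62722 = 34.3668.

34.367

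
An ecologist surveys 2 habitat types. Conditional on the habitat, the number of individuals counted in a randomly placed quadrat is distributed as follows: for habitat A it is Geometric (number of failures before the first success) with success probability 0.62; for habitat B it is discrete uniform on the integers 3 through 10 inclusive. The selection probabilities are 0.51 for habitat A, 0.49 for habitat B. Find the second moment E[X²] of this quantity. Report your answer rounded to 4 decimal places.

23.9707

For each component E[X²] = Var + (mean)², giving A: 1.3642; B: 47.5.
Overall E[X²] = 0.51·1.3642 + 0.49·47.5 = 23.9707.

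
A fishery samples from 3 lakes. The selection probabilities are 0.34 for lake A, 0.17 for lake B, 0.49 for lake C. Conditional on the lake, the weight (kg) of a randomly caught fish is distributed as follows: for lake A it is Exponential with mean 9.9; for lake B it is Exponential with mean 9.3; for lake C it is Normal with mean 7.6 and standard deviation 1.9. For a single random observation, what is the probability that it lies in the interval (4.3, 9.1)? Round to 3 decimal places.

Conditional on each lake, P(4.3 < X < 9.1): A: 0.248849; B: 0.253916; C: 0.743875.
By total probability, P(4.3 < X < 9.1) = 0.34·0.248849 + 0.17·0.253916 + 0.49·0.743875 = 0.492273.

0.492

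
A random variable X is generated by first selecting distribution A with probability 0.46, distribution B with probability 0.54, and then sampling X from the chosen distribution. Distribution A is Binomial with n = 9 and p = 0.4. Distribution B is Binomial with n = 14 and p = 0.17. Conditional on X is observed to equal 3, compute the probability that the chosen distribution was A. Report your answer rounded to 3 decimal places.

Likelihoods P(X=3 | ·): A: 0.250823; B: 0.230307.
Posterior ∝ prior × likelihood. Numerator for A: 0.46·0.250823 = 0.115378.
Normalizing constant: 0.46·0.250823 + 0.54·0.230307 = 0.239744.
P(A | observation) = 0.115378 / 0.239744 = 0.481256.

0.481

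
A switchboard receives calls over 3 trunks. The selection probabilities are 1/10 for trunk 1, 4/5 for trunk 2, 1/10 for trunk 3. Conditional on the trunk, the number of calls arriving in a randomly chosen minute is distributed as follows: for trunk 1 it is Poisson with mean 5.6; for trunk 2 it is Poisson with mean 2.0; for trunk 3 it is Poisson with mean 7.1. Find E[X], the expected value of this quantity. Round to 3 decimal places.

2.870

Component means — 1: 5.6; 2: 2; 3: 7.1.
E[X] = 0.1·5.6 + 0.8·2 + 0.1·7.1 = 2.87.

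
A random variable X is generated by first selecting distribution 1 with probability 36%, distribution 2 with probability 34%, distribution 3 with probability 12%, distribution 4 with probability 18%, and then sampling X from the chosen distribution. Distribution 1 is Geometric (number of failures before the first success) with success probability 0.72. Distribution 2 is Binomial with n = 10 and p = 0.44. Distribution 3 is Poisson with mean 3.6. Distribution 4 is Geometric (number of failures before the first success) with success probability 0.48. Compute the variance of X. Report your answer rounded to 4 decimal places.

5.1526

Per component, 1: μ=0.388889, E[X²]=0.691358; 2: μ=4.4, E[X²]=21.824; 3: μ=3.6, E[X²]=16.56; 4: μ=1.08333, E[X²]=3.43056.
E[X] = 0.36·0.388889 + 0.34·4.4 + 0.12·3.6 + 0.18·1.08333 = 2.263.
E[X²] = 0.36·0.691358 + 0.34·21.824 + 0.12·16.56 + 0.18·3.43056 = 10.2737.
Var(X) = E[X²] − (E[X])² = 10.2737 − 5.12117 = 5.15258.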